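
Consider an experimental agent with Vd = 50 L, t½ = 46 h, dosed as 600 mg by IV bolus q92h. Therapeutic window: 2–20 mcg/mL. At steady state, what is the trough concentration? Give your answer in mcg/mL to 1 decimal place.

The dosing interval is 2 half-lives, so f = 2^(−2) = 0.25.
Accumulation ratio R = 1/(1 − f) = 1/0.75 = 4/3.
Single-dose peak C₀ = D/Vd = 600/50 = 12 mcg/mL.
Steady-state peak Cmax,ss = C₀·R = 12 × 4/3 ≈ 16.000 mcg/mL.
Steady-state trough Cmin,ss = Cmax,ss·f ≈ 16.000 × 0.25 ≈ 4.000 mcg/mL.
Trough 4.0 mcg/mL vs MEC 2 mcg/mL: adequate.

4.0 mcg/mL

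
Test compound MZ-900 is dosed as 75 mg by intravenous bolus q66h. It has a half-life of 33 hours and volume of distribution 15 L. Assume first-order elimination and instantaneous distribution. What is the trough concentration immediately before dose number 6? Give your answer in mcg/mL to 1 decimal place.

f = (1/2)^(τ/t½) = (1/2)^(66/33) ≈ 0.2500.
C₀ = D/Vd = 75/15 ≈ 5.000 mcg/mL.
Before the 6th dose, 5 doses have been given. Superposition: Cmin = C₀·(f + f² + … + f^5).
≈ 5.000 × (0.2500 + 0.0625 + 0.0156 + 0.0039 + 0.0010) ≈ 5.000 × 0.3330 ≈ 1.665 mcg/mL.

1.7 mcg/mL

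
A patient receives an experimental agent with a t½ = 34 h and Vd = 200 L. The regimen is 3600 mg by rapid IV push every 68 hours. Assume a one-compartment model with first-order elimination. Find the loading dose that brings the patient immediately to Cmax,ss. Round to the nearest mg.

f = (1/2)^(68/34) ≈ 0.250000; accumulation ratio R = 1/(1−f) ≈ 1.33333.
Loading dose to hit Cmax,ss on first dose: D_load = D_maint·R ≈ 3600 × 1.33333 ≈ 4799.99 mg.

4800 mg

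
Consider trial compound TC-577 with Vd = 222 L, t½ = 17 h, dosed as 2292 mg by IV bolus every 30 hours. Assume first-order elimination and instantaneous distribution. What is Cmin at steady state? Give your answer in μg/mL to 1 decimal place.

Over one 30-h interval, 30/17 ≈ 1.7647 half-lives elapse, leaving f ≈ 0.2943 of each dose.
Accumulation ratio R = 1/(1 − f) ≈ 1/0.7057 ≈ 1.4170.
Each bolus raises the concentration by D/Vd = 2292/222 ≈ 10.324 μg/mL.
Cmax,ss = C₀/(1 − f) ≈ 10.324/0.7057 ≈ 14.629 μg/mL.
One interval later, Cmin,ss = Cmax,ss·e^(−kτ) ≈ 14.629 × 0.2943 ≈ 4.305 μg/mL.

4.3 μg/mL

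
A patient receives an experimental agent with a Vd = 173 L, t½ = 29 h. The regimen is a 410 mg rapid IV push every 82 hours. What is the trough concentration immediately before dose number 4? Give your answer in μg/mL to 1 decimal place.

0.4 μg/mL

f = (1/2)^(τ/t½) = (1/2)^(82/29) ≈ 0.1409.
C₀ = D/Vd = 410/173 ≈ 2.370 μg/mL.
Before the 4th dose, 3 doses have been given. Superposition: Cmin = C₀·(f + f² + … + f^3).
≈ 2.370 × (0.1409 + 0.0199 + 0.0028) ≈ 2.370 × 0.1636 ≈ 0.388 μg/mL.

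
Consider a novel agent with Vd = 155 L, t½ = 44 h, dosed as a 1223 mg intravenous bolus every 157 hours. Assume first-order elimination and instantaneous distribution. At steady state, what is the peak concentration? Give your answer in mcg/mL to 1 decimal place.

8.6 mcg/mL

k = ln2/t½ = ln2/44 ≈ 0.015753 h⁻¹; fraction remaining f = e^(−kτ) = e^(−0.015753×157) ≈ 0.0843.
At steady state, accumulation factor R = 1/(1 − e^(−kτ)) ≈ 1.0921.
Single-dose peak C₀ = D/Vd = 1223/155 ≈ 7.890 mcg/mL.
Steady-state peak Cmax,ss = C₀·R ≈ 7.890 × 1.0921 ≈ 8.617 mcg/mL.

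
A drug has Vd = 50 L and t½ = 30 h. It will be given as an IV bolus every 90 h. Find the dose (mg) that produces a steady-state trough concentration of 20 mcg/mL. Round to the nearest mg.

τ/t½ = 90/30 ≈ 3, so f = (1/2)^(90/30) ≈ 0.125000.
Cmin,ss = (D/Vd)·f/(1−f), so D = Cmin,ss·Vd·(1−f)/f.
D = 20 × 50 × (1−f)/f ≈ 20 × 50 × 7.00000 ≈ 7000.00 mg.

7000 mg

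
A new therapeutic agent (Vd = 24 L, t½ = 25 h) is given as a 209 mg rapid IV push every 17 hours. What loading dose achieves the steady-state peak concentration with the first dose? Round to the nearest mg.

556 mg

f = (1/2)^(17/25) ≈ 0.624165; accumulation ratio R = 1/(1−f) ≈ 2.66074.
Loading dose to hit Cmax,ss on first dose: D_load = D_maint·R ≈ 209 × 2.66074 ≈ 556.09 mg.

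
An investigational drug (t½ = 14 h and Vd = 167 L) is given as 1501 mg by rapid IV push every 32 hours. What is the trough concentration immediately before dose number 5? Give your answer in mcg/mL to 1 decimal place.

f = (1/2)^(τ/t½) = (1/2)^(32/14) ≈ 0.2051.
C₀ = D/Vd = 1501/167 ≈ 8.988 mcg/mL.
Before the 5th dose, 4 doses have been given. Superposition: Cmin = C₀·(f + f² + … + f^4).
≈ 8.988 × (0.2051 + 0.0421 + 0.0086 + 0.0018) ≈ 8.988 × 0.2576 ≈ 2.315 mcg/mL.

2.3 mcg/mL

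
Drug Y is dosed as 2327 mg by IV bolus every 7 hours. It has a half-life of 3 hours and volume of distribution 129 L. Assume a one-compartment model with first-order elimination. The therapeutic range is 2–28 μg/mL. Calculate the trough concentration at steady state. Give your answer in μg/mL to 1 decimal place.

4.5 μg/mL

τ/t½ = 7/3 ≈ 2.3333, so fraction remaining f = (1/2)^(7/3) ≈ 0.1984.
Accumulation ratio R = 1/(1 − f) ≈ 1/0.8016 ≈ 1.2475.
Each bolus raises the concentration by D/Vd = 2327/129 ≈ 18.039 μg/mL.
Cmax,ss = C₀/(1 − f) ≈ 18.039/0.8016 ≈ 22.504 μg/mL.
Steady-state trough Cmin,ss = Cmax,ss·f ≈ 22.504 × 0.1984 ≈ 4.465 μg/mL.
Trough 4.5 μg/mL vs MEC 2 μg/mL: adequate.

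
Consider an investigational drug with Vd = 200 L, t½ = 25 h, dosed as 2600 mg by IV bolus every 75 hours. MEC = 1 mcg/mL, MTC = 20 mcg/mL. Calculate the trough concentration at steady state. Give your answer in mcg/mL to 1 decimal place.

The dosing interval is 3 half-lives, so f = 2^(−3) = 0.125.
Accumulation ratio R = 1/(1 − f) = 1/0.875 = 8/7.
Single-dose peak C₀ = D/Vd = 2600/200 = 13 mcg/mL.
Steady-state peak Cmax,ss = C₀·R = 13 × 8/7 ≈ 14.857 mcg/mL.
Steady-state trough Cmin,ss = Cmax,ss·f ≈ 14.857 × 0.125 ≈ 1.857 mcg/mL.
Trough 1.9 mcg/mL vs MEC 1 mcg/mL: adequate.

1.9 mcg/mL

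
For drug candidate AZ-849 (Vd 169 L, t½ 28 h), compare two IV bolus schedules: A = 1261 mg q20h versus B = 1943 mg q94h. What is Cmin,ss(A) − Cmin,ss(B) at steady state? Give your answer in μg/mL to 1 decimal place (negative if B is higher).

Regimen A: f = (1/2)^(20/28) ≈ 0.6095; Cmin,ss = (1261/169)·f/(1−f) ≈ 11.646 μg/mL.
Regimen B: f = (1/2)^(94/28) ≈ 0.0976; Cmin,ss = (1943/169)·f/(1−f) ≈ 1.243 μg/mL.
Difference ≈ 11.646 − 1.243 ≈ 10.403 μg/mL.

10.4 μg/mL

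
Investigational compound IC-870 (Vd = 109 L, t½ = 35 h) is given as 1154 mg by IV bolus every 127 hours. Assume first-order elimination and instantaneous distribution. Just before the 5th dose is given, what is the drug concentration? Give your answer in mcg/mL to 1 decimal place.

0.9 mcg/mL

f = (1/2)^(τ/t½) = (1/2)^(127/35) ≈ 0.0809.
C₀ = D/Vd = 1154/109 ≈ 10.587 mcg/mL.
Before the 5th dose, 4 doses have been given. Superposition: Cmin = C₀·(f + f² + … + f^4).
≈ 10.587 × (0.0809 + 0.0065 + 0.0005 + 0.0000) ≈ 10.587 × 0.0879 ≈ 0.931 mcg/mL.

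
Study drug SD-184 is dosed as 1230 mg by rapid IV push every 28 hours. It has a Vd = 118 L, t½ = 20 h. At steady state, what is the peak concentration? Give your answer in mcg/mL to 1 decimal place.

16.8 mcg/mL

k = ln2/t½ = ln2/20 ≈ 0.034657 h⁻¹; fraction remaining f = e^(−kτ) = e^(−0.034657×28) ≈ 0.3789.
At steady state, accumulation factor R = 1/(1 − e^(−kτ)) ≈ 1.6100.
Each bolus raises the concentration by D/Vd = 1230/118 ≈ 10.424 mcg/mL.
Steady-state peak Cmax,ss = C₀·R ≈ 10.424 × 1.6100 ≈ 16.783 mcg/mL.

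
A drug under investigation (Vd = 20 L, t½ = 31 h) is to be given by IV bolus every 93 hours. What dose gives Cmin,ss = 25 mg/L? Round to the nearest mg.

τ/t½ = 93/31 ≈ 3, so f = (1/2)^(93/31) ≈ 0.125000.
Cmin,ss = (D/Vd)·f/(1−f), so D = Cmin,ss·Vd·(1−f)/f.
D = 25 × 20 × (1−f)/f ≈ 25 × 20 × 7.00000 ≈ 3500.00 mg.

3500 mg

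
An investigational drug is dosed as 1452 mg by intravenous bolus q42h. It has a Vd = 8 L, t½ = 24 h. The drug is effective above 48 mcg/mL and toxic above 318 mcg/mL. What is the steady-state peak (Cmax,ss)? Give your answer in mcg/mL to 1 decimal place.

258.3 mcg/mL

Over one 42-h interval, 42/24 ≈ 1.75 half-lives elapse, leaving f ≈ 0.2973 of each dose.
Accumulation ratio R = 1/(1 − f) ≈ 1/0.7027 ≈ 1.4231.
Single-dose peak C₀ = D/Vd = 1452/8 ≈ 181.500 mcg/mL.
Cmax,ss = C₀/(1 − f) ≈ 181.500/0.7027 ≈ 258.289 mcg/mL.
Peak 258.3 mcg/mL vs MTC 318 mcg/mL: below toxic threshold.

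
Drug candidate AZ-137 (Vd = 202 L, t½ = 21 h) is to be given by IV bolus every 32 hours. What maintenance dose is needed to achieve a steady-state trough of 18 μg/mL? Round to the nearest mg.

τ/t½ = 32/21 ≈ 1.5238, so f = (1/2)^(32/21) ≈ 0.347766.
Cmin,ss = (D/Vd)·f/(1−f), so D = Cmin,ss·Vd·(1−f)/f.
D = 18 × 202 × (1−f)/f ≈ 18 × 202 × 1.87550 ≈ 6819.32 mg.

6819 mg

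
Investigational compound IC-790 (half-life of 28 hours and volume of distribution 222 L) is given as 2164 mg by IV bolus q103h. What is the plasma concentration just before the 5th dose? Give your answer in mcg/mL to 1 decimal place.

0.8 mcg/mL

f = (1/2)^(τ/t½) = (1/2)^(103/28) ≈ 0.0781.
C₀ = D/Vd = 2164/222 ≈ 9.748 mcg/mL.
Before the 5th dose, 4 doses have been given. Superposition: Cmin = C₀·(f + f² + … + f^4).
≈ 9.748 × (0.0781 + 0.0061 + 0.0005 + 0.0000) ≈ 9.748 × 0.0847 ≈ 0.826 mcg/mL.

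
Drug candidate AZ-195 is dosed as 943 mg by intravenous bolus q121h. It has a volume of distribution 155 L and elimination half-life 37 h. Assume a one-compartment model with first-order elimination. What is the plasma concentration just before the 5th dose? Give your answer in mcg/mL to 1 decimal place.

f = (1/2)^(τ/t½) = (1/2)^(121/37) ≈ 0.1036.
C₀ = D/Vd = 943/155 ≈ 6.084 mcg/mL.
Before the 5th dose, 4 doses have been given. Superposition: Cmin = C₀·(f + f² + … + f^4).
≈ 6.084 × (0.1036 + 0.0107 + 0.0011 + 0.0001) ≈ 6.084 × 0.1155 ≈ 0.703 mcg/mL.

0.7 mcg/mL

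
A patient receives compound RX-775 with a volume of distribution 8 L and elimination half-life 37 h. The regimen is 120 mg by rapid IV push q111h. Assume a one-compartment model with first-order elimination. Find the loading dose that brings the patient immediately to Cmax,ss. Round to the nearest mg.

137 mg

f = (1/2)^(111/37) ≈ 0.125000; accumulation ratio R = 1/(1−f) ≈ 1.14286.
Loading dose to hit Cmax,ss on first dose: D_load = D_maint·R ≈ 120 × 1.14286 ≈ 137.14 mg.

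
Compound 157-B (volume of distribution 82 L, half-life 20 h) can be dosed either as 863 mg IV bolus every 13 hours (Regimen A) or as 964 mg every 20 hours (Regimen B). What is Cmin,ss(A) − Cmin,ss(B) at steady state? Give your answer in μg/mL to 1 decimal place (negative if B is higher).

6.7 μg/mL

Regimen A: f = (1/2)^(13/20) ≈ 0.6373; Cmin,ss = (863/82)·f/(1−f) ≈ 18.492 μg/mL.
Regimen B: f = (1/2)^(20/20) ≈ 0.5000; Cmin,ss = (964/82)·f/(1−f) ≈ 11.756 μg/mL.
Difference ≈ 18.492 − 11.756 ≈ 6.736 μg/mL.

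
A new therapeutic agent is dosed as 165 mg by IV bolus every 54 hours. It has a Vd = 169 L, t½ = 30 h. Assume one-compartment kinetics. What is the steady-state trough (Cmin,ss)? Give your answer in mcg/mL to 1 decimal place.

k = ln2/t½ = ln2/30 ≈ 0.023105 h⁻¹; fraction remaining f = e^(−kτ) = e^(−0.023105×54) ≈ 0.2872.
Each bolus raises the concentration by D/Vd = 165/169 ≈ 0.976 mcg/mL.
Steady-state trough Cmin,ss = C₀·f/(1−f) ≈ 0.976 × 0.2872/0.7128 ≈ 0.393 mcg/mL.

0.4 mcg/mL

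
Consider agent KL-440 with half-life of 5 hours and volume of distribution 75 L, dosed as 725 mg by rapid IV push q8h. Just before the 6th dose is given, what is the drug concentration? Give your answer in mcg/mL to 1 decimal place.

f = (1/2)^(τ/t½) = (1/2)^(8/5) ≈ 0.3299.
C₀ = D/Vd = 725/75 ≈ 9.667 mcg/mL.
Before the 6th dose, 5 doses have been given. Superposition: Cmin = C₀·(f + f² + … + f^5).
≈ 9.667 × (0.3299 + 0.1088 + 0.0359 + 0.0118 + 0.0039) ≈ 9.667 × 0.4903 ≈ 4.740 mcg/mL.

4.7 mcg/mL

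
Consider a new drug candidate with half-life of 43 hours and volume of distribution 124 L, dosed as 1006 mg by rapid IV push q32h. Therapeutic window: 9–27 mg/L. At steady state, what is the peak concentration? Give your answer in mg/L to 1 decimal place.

20.1 mg/L

Over one 32-h interval, 32/43 ≈ 0.74419 half-lives elapse, leaving f ≈ 0.5970 of each dose.
Accumulation ratio R = 1/(1 − f) ≈ 1/0.4030 ≈ 2.4814.
Each bolus raises the concentration by D/Vd = 1006/124 ≈ 8.113 mg/L.
Steady-state peak Cmax,ss = C₀·R ≈ 8.113 × 2.4814 ≈ 20.132 mg/L.
Peak 20.1 mg/L vs MTC 27 mg/L: below toxic threshold.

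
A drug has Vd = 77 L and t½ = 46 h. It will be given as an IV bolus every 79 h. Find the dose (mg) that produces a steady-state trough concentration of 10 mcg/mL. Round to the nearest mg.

1762 mg

τ/t½ = 79/46 ≈ 1.7174, so f = (1/2)^(79/46) ≈ 0.304098.
Cmin,ss = (D/Vd)·f/(1−f), so D = Cmin,ss·Vd·(1−f)/f.
D = 10 × 77 × (1−f)/f ≈ 10 × 77 × 2.28841 ≈ 1762.08 mg.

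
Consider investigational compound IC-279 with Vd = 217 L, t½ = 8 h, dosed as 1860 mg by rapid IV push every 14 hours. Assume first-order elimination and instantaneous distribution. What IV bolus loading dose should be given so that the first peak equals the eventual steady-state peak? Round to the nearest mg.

2647 mg

f = (1/2)^(14/8) ≈ 0.297302; accumulation ratio R = 1/(1−f) ≈ 1.42309.
Loading dose to hit Cmax,ss on first dose: D_load = D_maint·R ≈ 1860 × 1.42309 ≈ 2646.95 mg.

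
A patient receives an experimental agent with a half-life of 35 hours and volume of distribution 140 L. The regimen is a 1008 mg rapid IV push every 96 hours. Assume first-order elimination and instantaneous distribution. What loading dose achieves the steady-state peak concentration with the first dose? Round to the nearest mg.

1185 mg

f = (1/2)^(96/35) ≈ 0.149389; accumulation ratio R = 1/(1−f) ≈ 1.17563.
Loading dose to hit Cmax,ss on first dose: D_load = D_maint·R ≈ 1008 × 1.17563 ≈ 1185.04 mg.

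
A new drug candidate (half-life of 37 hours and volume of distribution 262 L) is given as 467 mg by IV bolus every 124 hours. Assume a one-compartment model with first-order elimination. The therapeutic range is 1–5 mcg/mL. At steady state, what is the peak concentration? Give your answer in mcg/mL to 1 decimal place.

2.0 mcg/mL

Over one 124-h interval, 124/37 ≈ 3.3514 half-lives elapse, leaving f ≈ 0.0980 of each dose.
Accumulation ratio R = 1/(1 − f) ≈ 1/0.9020 ≈ 1.1086.
Single-dose peak C₀ = D/Vd = 467/262 ≈ 1.782 mcg/mL.
Steady-state peak Cmax,ss = C₀·R ≈ 1.782 × 1.1086 ≈ 1.976 mcg/mL.
Peak 2.0 mcg/mL vs MTC 5 mcg/mL: below toxic threshold.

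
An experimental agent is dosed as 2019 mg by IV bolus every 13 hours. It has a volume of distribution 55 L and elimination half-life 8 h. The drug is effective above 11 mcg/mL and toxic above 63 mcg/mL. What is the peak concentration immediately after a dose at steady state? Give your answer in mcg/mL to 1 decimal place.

τ/t½ = 13/8 ≈ 1.625, so fraction remaining f = (1/2)^(13/8) ≈ 0.3242.
Accumulation ratio R = 1/(1 − f) ≈ 1/0.6758 ≈ 1.4797.
Single-dose peak C₀ = D/Vd = 2019/55 ≈ 36.709 mcg/mL.
Steady-state peak Cmax,ss = C₀·R ≈ 36.709 × 1.4797 ≈ 54.318 mcg/mL.
Peak 54.3 mcg/mL vs MTC 63 mcg/mL: below toxic threshold.

54.3 mcg/mL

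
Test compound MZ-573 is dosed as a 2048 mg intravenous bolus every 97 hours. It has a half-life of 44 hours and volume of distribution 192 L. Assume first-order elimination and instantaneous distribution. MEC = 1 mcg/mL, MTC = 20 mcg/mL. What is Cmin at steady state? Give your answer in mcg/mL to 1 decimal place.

Over one 97-h interval, 97/44 ≈ 2.2045 half-lives elapse, leaving f ≈ 0.2170 of each dose.
Accumulation ratio R = 1/(1 − f) ≈ 1/0.7830 ≈ 1.2771.
Each bolus raises the concentration by D/Vd = 2048/192 ≈ 10.667 mcg/mL.
Steady-state peak Cmax,ss = C₀·R ≈ 10.667 × 1.2771 ≈ 13.623 mcg/mL.
One interval later, Cmin,ss = Cmax,ss·e^(−kτ) ≈ 13.623 × 0.2170 ≈ 2.956 mcg/mL.
Trough 3.0 mcg/mL vs MEC 1 mcg/mL: adequate.

3.0 mcg/mL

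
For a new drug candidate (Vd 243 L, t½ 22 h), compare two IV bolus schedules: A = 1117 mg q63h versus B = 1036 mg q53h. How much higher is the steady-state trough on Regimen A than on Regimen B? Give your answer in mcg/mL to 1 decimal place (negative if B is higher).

Regimen A: f = (1/2)^(63/22) ≈ 0.1374; Cmin,ss = (1117/243)·f/(1−f) ≈ 0.732 mcg/mL.
Regimen B: f = (1/2)^(53/22) ≈ 0.1883; Cmin,ss = (1036/243)·f/(1−f) ≈ 0.989 mcg/mL.
Difference ≈ 0.732 − 0.989 ≈ -0.257 mcg/mL.

-0.3 mcg/mL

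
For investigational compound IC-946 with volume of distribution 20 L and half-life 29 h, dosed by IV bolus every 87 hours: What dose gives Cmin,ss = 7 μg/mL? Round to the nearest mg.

980 mg

τ/t½ = 87/29 ≈ 3, so f = (1/2)^(87/29) ≈ 0.125000.
Cmin,ss = (D/Vd)·f/(1−f), so D = Cmin,ss·Vd·(1−f)/f.
D = 7 × 20 × (1−f)/f ≈ 7 × 20 × 7.00000 ≈ 980.00 mg.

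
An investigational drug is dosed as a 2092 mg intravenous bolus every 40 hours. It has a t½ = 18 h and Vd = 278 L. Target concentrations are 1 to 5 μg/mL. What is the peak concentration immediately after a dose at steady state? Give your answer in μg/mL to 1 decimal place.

9.6 μg/mL

k = ln2/t½ = ln2/18 ≈ 0.038508 h⁻¹; fraction remaining f = e^(−kτ) = e^(−0.038508×40) ≈ 0.2143.
Accumulation ratio R = 1/(1 − f) ≈ 1/0.7857 ≈ 1.2728.
Single-dose peak C₀ = D/Vd = 2092/278 ≈ 7.525 μg/mL.
Cmax,ss = C₀/(1 − f) ≈ 7.525/0.7857 ≈ 9.577 μg/mL.
Peak 9.6 μg/mL vs MTC 5 μg/mL: exceeds toxic threshold.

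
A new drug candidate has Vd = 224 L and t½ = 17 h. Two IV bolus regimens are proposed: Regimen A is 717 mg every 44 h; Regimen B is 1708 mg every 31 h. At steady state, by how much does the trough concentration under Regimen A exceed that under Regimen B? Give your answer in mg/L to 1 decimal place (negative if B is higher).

-2.4 mg/L

Regimen A: f = (1/2)^(44/17) ≈ 0.1663; Cmin,ss = (717/224)·f/(1−f) ≈ 0.638 mg/L.
Regimen B: f = (1/2)^(31/17) ≈ 0.2825; Cmin,ss = (1708/224)·f/(1−f) ≈ 3.002 mg/L.
Difference ≈ 0.638 − 3.002 ≈ -2.364 mg/L.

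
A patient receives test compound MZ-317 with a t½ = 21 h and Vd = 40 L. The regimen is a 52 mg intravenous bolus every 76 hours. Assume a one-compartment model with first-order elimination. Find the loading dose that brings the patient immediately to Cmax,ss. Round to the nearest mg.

57 mg

f = (1/2)^(76/21) ≈ 0.081388; accumulation ratio R = 1/(1−f) ≈ 1.08860.
Loading dose to hit Cmax,ss on first dose: D_load = D_maint·R ≈ 52 × 1.08860 ≈ 56.61 mg.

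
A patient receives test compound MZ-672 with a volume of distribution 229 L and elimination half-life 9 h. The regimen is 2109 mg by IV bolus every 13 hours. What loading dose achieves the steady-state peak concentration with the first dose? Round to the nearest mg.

3334 mg

f = (1/2)^(13/9) ≈ 0.367434; accumulation ratio R = 1/(1−f) ≈ 1.58086.
Loading dose to hit Cmax,ss on first dose: D_load = D_maint·R ≈ 2109 × 1.58086 ≈ 3334.03 mg.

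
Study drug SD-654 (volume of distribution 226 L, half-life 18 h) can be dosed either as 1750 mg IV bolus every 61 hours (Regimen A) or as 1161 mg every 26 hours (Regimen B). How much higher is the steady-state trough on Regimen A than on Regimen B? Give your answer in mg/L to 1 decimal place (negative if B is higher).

-2.2 mg/L

Regimen A: f = (1/2)^(61/18) ≈ 0.0955; Cmin,ss = (1750/226)·f/(1−f) ≈ 0.818 mg/L.
Regimen B: f = (1/2)^(26/18) ≈ 0.3674; Cmin,ss = (1161/226)·f/(1−f) ≈ 2.984 mg/L.
Difference ≈ 0.818 − 2.984 ≈ -2.166 mg/L.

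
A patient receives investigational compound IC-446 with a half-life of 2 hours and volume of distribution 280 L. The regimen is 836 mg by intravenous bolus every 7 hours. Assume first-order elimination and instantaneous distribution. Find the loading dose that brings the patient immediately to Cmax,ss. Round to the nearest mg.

917 mg

f = (1/2)^(7/2) ≈ 0.088388; accumulation ratio R = 1/(1−f) ≈ 1.09696.
Loading dose to hit Cmax,ss on first dose: D_load = D_maint·R ≈ 836 × 1.09696 ≈ 917.06 mg.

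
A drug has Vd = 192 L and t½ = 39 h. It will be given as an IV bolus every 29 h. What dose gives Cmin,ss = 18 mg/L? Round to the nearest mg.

τ/t½ = 29/39 ≈ 0.74359, so f = (1/2)^(29/39) ≈ 0.597251.
Cmin,ss = (D/Vd)·f/(1−f), so D = Cmin,ss·Vd·(1−f)/f.
D = 18 × 192 × (1−f)/f ≈ 18 × 192 × 0.67434 ≈ 2330.52 mg.

2331 mg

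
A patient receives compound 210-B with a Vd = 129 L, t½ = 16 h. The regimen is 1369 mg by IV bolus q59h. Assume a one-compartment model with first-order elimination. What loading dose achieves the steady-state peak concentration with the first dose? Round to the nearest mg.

f = (1/2)^(59/16) ≈ 0.077616; accumulation ratio R = 1/(1−f) ≈ 1.08415.
Loading dose to hit Cmax,ss on first dose: D_load = D_maint·R ≈ 1369 × 1.08415 ≈ 1484.20 mg.

1484 mg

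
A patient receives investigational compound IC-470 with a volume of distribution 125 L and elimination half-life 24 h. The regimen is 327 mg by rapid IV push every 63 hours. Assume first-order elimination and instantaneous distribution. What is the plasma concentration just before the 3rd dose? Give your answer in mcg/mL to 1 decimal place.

0.5 mcg/mL

f = (1/2)^(τ/t½) = (1/2)^(63/24) ≈ 0.1621.
C₀ = D/Vd = 327/125 ≈ 2.616 mcg/mL.
Before the 3rd dose, 2 doses have been given. Superposition: Cmin = C₀·(f + f²).
≈ 2.616 × (0.1621 + 0.0263) ≈ 2.616 × 0.1884 ≈ 0.493 mcg/mL.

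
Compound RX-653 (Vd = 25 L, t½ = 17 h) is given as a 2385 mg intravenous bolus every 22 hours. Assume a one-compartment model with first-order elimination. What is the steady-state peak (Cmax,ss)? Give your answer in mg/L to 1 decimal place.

τ/t½ = 22/17 ≈ 1.2941, so fraction remaining f = (1/2)^(22/17) ≈ 0.4078.
Accumulation ratio R = 1/(1 − f) ≈ 1/0.5922 ≈ 1.6886.
Single-dose peak C₀ = D/Vd = 2385/25 ≈ 95.400 mg/L.
Cmax,ss = C₀/(1 − f) ≈ 95.400/0.5922 ≈ 161.094 mg/L.

161.1 mg/L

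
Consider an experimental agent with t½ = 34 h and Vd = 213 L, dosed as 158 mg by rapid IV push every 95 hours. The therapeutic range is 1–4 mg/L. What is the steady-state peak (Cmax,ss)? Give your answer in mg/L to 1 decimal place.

τ/t½ = 95/34 ≈ 2.7941, so fraction remaining f = (1/2)^(95/34) ≈ 0.1442.
Accumulation ratio R = 1/(1 − f) ≈ 1/0.8558 ≈ 1.1685.
Each bolus raises the concentration by D/Vd = 158/213 ≈ 0.742 mg/L.
Steady-state peak Cmax,ss = C₀·R ≈ 0.742 × 1.1685 ≈ 0.867 mg/L.
Peak 0.9 mg/L vs MTC 4 mg/L: below toxic threshold.

0.9 mg/L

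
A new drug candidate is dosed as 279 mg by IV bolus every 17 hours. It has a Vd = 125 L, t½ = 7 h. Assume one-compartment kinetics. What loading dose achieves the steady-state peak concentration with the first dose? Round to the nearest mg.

f = (1/2)^(17/7) ≈ 0.185749; accumulation ratio R = 1/(1−f) ≈ 1.22812.
Loading dose to hit Cmax,ss on first dose: D_load = D_maint·R ≈ 279 × 1.22812 ≈ 342.65 mg.

343 mg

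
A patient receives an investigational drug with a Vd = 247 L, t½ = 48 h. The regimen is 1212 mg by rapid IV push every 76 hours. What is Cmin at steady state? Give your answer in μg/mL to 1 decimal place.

k = ln2/t½ = ln2/48 ≈ 0.014441 h⁻¹; fraction remaining f = e^(−kτ) = e^(−0.014441×76) ≈ 0.3337.
Each bolus raises the concentration by D/Vd = 1212/247 ≈ 4.907 μg/mL.
Steady-state trough Cmin,ss = C₀·f/(1−f) ≈ 4.907 × 0.3337/0.6663 ≈ 2.458 μg/mL.

2.5 μg/mL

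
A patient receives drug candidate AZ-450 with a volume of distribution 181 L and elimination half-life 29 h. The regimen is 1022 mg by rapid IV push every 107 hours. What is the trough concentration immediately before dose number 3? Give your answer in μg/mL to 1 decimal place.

0.5 μg/mL

f = (1/2)^(τ/t½) = (1/2)^(107/29) ≈ 0.0775.
C₀ = D/Vd = 1022/181 ≈ 5.646 μg/mL.
Before the 3rd dose, 2 doses have been given. Superposition: Cmin = C₀·(f + f²).
≈ 5.646 × (0.0775 + 0.0060) ≈ 5.646 × 0.0835 ≈ 0.471 μg/mL.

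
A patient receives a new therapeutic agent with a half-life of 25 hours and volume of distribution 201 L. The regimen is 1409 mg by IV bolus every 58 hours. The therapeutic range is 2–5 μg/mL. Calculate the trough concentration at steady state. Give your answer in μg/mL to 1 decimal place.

Over one 58-h interval, 58/25 ≈ 2.32 half-lives elapse, leaving f ≈ 0.2003 of each dose.
Single-dose peak C₀ = D/Vd = 1409/201 ≈ 7.010 μg/mL.
Steady-state trough Cmin,ss = C₀·f/(1−f) ≈ 7.010 × 0.2003/0.7997 ≈ 1.756 μg/mL.
Trough 1.8 μg/mL vs MEC 2 μg/mL: subtherapeutic.

1.8 μg/mL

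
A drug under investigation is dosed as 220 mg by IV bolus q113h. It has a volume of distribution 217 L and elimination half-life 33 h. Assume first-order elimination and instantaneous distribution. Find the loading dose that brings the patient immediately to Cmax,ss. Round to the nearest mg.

243 mg

f = (1/2)^(113/33) ≈ 0.093154; accumulation ratio R = 1/(1−f) ≈ 1.10272.
Loading dose to hit Cmax,ss on first dose: D_load = D_maint·R ≈ 220 × 1.10272 ≈ 242.60 mg.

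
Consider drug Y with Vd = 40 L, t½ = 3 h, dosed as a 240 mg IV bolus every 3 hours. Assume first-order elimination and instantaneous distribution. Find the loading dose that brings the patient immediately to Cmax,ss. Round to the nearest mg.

f = (1/2)^(3/3) ≈ 0.500000; accumulation ratio R = 1/(1−f) ≈ 2.00000.
Loading dose to hit Cmax,ss on first dose: D_load = D_maint·R ≈ 240 × 2.00000 ≈ 480.00 mg.

480 mg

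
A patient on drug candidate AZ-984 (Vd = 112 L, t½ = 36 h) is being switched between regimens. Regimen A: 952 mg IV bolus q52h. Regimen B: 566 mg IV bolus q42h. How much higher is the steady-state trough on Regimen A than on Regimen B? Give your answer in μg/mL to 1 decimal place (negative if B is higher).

Regimen A: f = (1/2)^(52/36) ≈ 0.3674; Cmin,ss = (952/112)·f/(1−f) ≈ 4.937 μg/mL.
Regimen B: f = (1/2)^(42/36) ≈ 0.4454; Cmin,ss = (566/112)·f/(1−f) ≈ 4.059 μg/mL.
Difference ≈ 4.937 − 4.059 ≈ 0.878 μg/mL.

0.9 μg/mL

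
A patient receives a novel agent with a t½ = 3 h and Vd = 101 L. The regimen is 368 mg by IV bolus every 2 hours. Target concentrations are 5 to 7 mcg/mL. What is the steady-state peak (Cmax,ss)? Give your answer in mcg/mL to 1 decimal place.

τ/t½ = 2/3 ≈ 0.66667, so fraction remaining f = (1/2)^(2/3) ≈ 0.6300.
At steady state, accumulation factor R = 1/(1 − e^(−kτ)) ≈ 2.7027.
Each bolus raises the concentration by D/Vd = 368/101 ≈ 3.644 mcg/mL.
Steady-state peak Cmax,ss = C₀·R ≈ 3.644 × 2.7027 ≈ 9.849 mcg/mL.
Peak 9.8 mcg/mL vs MTC 7 mcg/mL: exceeds toxic threshold.

9.8 mcg/mL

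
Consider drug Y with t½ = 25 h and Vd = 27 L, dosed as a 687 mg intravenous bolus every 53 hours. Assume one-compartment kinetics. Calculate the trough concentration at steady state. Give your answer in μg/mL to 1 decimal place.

7.6 μg/mL

τ/t½ = 53/25 ≈ 2.12, so fraction remaining f = (1/2)^(53/25) ≈ 0.2300.
Accumulation ratio R = 1/(1 − f) ≈ 1/0.7700 ≈ 1.2987.
Single-dose peak C₀ = D/Vd = 687/27 ≈ 25.444 μg/mL.
Cmax,ss = C₀/(1 − f) ≈ 25.444/0.7700 ≈ 33.044 μg/mL.
Steady-state trough Cmin,ss = Cmax,ss·f ≈ 33.044 × 0.2300 ≈ 7.600 μg/mL.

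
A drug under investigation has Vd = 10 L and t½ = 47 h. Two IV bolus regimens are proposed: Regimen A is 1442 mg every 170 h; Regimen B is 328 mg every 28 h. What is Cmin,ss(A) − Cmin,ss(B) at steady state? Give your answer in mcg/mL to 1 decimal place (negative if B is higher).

-51.4 mcg/mL

Regimen A: f = (1/2)^(170/47) ≈ 0.0815; Cmin,ss = (1442/10)·f/(1−f) ≈ 12.795 mcg/mL.
Regimen B: f = (1/2)^(28/47) ≈ 0.6617; Cmin,ss = (328/10)·f/(1−f) ≈ 64.155 mcg/mL.
Difference ≈ 12.795 − 64.155 ≈ -51.360 mcg/mL.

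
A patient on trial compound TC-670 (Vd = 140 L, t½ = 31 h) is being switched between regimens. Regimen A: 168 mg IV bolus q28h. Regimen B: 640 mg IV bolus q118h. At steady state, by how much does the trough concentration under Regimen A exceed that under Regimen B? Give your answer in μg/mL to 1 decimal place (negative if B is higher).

1.0 μg/mL

Regimen A: f = (1/2)^(28/31) ≈ 0.5347; Cmin,ss = (168/140)·f/(1−f) ≈ 1.379 μg/mL.
Regimen B: f = (1/2)^(118/31) ≈ 0.0715; Cmin,ss = (640/140)·f/(1−f) ≈ 0.352 μg/mL.
Difference ≈ 1.379 − 0.352 ≈ 1.027 μg/mL.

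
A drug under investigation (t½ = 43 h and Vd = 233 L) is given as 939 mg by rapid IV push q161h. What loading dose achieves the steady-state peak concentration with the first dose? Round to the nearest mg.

f = (1/2)^(161/43) ≈ 0.074626; accumulation ratio R = 1/(1−f) ≈ 1.08064.
Loading dose to hit Cmax,ss on first dose: D_load = D_maint·R ≈ 939 × 1.08064 ≈ 1014.72 mg.

1015 mg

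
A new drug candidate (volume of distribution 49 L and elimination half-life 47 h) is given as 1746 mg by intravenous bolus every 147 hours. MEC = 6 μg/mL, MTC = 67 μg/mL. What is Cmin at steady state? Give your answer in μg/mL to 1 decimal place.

k = ln2/t½ = ln2/47 ≈ 0.014748 h⁻¹; fraction remaining f = e^(−kτ) = e^(−0.014748×147) ≈ 0.1144.
At steady state, accumulation factor R = 1/(1 − e^(−kτ)) ≈ 1.1292.
Each bolus raises the concentration by D/Vd = 1746/49 ≈ 35.633 μg/mL.
Cmax,ss = C₀/(1 − f) ≈ 35.633/0.8856 ≈ 40.236 μg/mL.
One interval later, Cmin,ss = Cmax,ss·e^(−kτ) ≈ 40.236 × 0.1144 ≈ 4.603 μg/mL.
Trough 4.6 μg/mL vs MEC 6 μg/mL: subtherapeutic.

4.6 μg/mL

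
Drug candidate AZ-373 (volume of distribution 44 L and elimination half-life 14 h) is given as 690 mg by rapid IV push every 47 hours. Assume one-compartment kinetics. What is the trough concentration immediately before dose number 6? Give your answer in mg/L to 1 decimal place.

f = (1/2)^(τ/t½) = (1/2)^(47/14) ≈ 0.0976.
C₀ = D/Vd = 690/44 ≈ 15.682 mg/L.
Before the 6th dose, 5 doses have been given. Superposition: Cmin = C₀·(f + f² + … + f^5).
≈ 15.682 × (0.0976 + 0.0095 + 0.0009 + 0.0001 + 0.0000) ≈ 15.682 × 0.1081 ≈ 1.695 mg/L.

1.7 mg/L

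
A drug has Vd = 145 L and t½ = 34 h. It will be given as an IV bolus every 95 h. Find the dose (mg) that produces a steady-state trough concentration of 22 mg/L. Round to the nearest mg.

18936 mg

τ/t½ = 95/34 ≈ 2.7941, so f = (1/2)^(95/34) ≈ 0.144174.
Cmin,ss = (D/Vd)·f/(1−f), so D = Cmin,ss·Vd·(1−f)/f.
D = 22 × 145 × (1−f)/f ≈ 22 × 145 × 5.93606 ≈ 18936.03 mg.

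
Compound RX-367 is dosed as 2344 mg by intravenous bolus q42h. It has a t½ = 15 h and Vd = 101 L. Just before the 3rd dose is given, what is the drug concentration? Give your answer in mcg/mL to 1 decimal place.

f = (1/2)^(τ/t½) = (1/2)^(42/15) ≈ 0.1436.
C₀ = D/Vd = 2344/101 ≈ 23.208 mcg/mL.
Before the 3rd dose, 2 doses have been given. Superposition: Cmin = C₀·(f + f²).
≈ 23.208 × (0.1436 + 0.0206) ≈ 23.208 × 0.1642 ≈ 3.811 mcg/mL.

3.8 mcg/mL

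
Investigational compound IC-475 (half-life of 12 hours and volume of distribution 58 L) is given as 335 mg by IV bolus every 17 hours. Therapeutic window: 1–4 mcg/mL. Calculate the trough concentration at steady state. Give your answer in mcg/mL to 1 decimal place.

3.5 mcg/mL

Over one 17-h interval, 17/12 ≈ 1.4167 half-lives elapse, leaving f ≈ 0.3746 of each dose.
Single-dose peak C₀ = D/Vd = 335/58 ≈ 5.776 mcg/mL.
Steady-state trough Cmin,ss = C₀·f/(1−f) ≈ 5.776 × 0.3746/0.6254 ≈ 3.460 mcg/mL.
Trough 3.5 mcg/mL vs MEC 1 mcg/mL: adequate.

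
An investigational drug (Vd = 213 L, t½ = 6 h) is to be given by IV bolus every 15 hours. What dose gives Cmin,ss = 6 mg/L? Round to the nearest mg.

τ/t½ = 15/6 ≈ 2.5, so f = (1/2)^(15/6) ≈ 0.176777.
Cmin,ss = (D/Vd)·f/(1−f), so D = Cmin,ss·Vd·(1−f)/f.
D = 6 × 213 × (1−f)/f ≈ 6 × 213 × 4.65684 ≈ 5951.44 mg.

5951 mg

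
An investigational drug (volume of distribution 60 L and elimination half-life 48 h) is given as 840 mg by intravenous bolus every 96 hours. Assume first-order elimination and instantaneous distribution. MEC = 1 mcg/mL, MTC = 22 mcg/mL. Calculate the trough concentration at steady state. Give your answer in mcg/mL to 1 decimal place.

4.7 mcg/mL

The dosing interval is 2 half-lives, so f = 2^(−2) = 0.25.
At steady state, R = 1/(1 − 0.25) = 4/3.
Single-dose peak C₀ = D/Vd = 840/60 = 14 mcg/mL.
Steady-state peak Cmax,ss = C₀·R = 14 × 4/3 ≈ 18.667 mcg/mL.
Steady-state trough Cmin,ss = Cmax,ss·f ≈ 18.667 × 0.25 ≈ 4.667 mcg/mL.
Trough 4.7 mcg/mL vs MEC 1 mcg/mL: adequate.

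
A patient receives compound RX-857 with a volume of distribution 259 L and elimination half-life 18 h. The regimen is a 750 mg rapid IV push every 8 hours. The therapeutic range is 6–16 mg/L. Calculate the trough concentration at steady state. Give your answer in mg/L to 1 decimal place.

8.0 mg/L

Over one 8-h interval, 8/18 ≈ 0.44444 half-lives elapse, leaving f ≈ 0.7349 of each dose.
Single-dose peak C₀ = D/Vd = 750/259 ≈ 2.896 mg/L.
Steady-state trough Cmin,ss = C₀·f/(1−f) ≈ 2.896 × 0.7349/0.2651 ≈ 8.028 mg/L.
Trough 8.0 mg/L vs MEC 6 mg/L: adequate.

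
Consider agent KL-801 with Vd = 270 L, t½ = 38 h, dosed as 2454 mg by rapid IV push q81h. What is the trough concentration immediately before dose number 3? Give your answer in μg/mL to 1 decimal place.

2.5 μg/mL

f = (1/2)^(τ/t½) = (1/2)^(81/38) ≈ 0.2282.
C₀ = D/Vd = 2454/270 ≈ 9.089 μg/mL.
Before the 3rd dose, 2 doses have been given. Superposition: Cmin = C₀·(f + f²).
≈ 9.089 × (0.2282 + 0.0521) ≈ 9.089 × 0.2803 ≈ 2.548 μg/mL.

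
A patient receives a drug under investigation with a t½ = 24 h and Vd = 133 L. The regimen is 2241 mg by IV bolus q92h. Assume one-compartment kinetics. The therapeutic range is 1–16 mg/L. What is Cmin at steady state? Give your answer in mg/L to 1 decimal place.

1.3 mg/L

Over one 92-h interval, 92/24 ≈ 3.8333 half-lives elapse, leaving f ≈ 0.0702 of each dose.
At steady state, accumulation factor R = 1/(1 − e^(−kτ)) ≈ 1.0755.
Each bolus raises the concentration by D/Vd = 2241/133 ≈ 16.850 mg/L.
Steady-state peak Cmax,ss = C₀·R ≈ 16.850 × 1.0755 ≈ 18.122 mg/L.
Steady-state trough Cmin,ss = Cmax,ss·f ≈ 18.122 × 0.0702 ≈ 1.272 mg/L.
Trough 1.3 mg/L vs MEC 1 mg/L: adequate.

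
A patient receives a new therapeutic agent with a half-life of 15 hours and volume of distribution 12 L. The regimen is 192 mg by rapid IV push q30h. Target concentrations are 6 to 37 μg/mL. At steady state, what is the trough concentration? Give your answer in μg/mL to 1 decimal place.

The dosing interval is 2 half-lives, so f = 2^(−2) = 0.25.
At steady state, R = 1/(1 − 0.25) = 4/3.
Single-dose peak C₀ = D/Vd = 192/12 = 16 μg/mL.
Steady-state peak Cmax,ss = C₀·R = 16 × 4/3 ≈ 21.333 μg/mL.
Steady-state trough Cmin,ss = Cmax,ss·f ≈ 21.333 × 0.25 ≈ 5.333 μg/mL.
Trough 5.3 μg/mL vs MEC 6 μg/mL: subtherapeutic.

5.3 μg/mL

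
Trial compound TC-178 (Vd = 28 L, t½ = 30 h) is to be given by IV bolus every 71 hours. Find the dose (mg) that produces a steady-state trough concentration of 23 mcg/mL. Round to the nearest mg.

2677 mg

τ/t½ = 71/30 ≈ 2.3667, so f = (1/2)^(71/30) ≈ 0.193893.
Cmin,ss = (D/Vd)·f/(1−f), so D = Cmin,ss·Vd·(1−f)/f.
D = 23 × 28 × (1−f)/f ≈ 23 × 28 × 4.15748 ≈ 2677.42 mg.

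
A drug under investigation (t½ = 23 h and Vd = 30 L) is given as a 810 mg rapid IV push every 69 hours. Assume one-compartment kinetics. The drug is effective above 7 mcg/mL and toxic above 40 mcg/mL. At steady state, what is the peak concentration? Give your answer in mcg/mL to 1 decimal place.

30.9 mcg/mL

τ = 69 h = 3 half-lives, so f = (1/2)^3 = 0.125.
At steady state, R = 1/(1 − 0.125) = 8/7.
Single-dose peak C₀ = D/Vd = 810/30 = 27 mcg/mL.
Steady-state peak Cmax,ss = C₀·R = 27 × 8/7 ≈ 30.857 mcg/mL.
Peak 30.9 mcg/mL vs MTC 40 mcg/mL: below toxic threshold.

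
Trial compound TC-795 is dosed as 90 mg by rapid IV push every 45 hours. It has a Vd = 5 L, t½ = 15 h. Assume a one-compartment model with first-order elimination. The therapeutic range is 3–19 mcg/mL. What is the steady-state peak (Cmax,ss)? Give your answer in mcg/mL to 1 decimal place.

The dosing interval is 3 half-lives, so f = 2^(−3) = 0.125.
Accumulation ratio R = 1/(1 − f) = 1/0.875 = 8/7.
Single-dose peak C₀ = D/Vd = 90/5 = 18 mcg/mL.
Steady-state peak Cmax,ss = C₀·R = 18 × 8/7 ≈ 20.571 mcg/mL.
Peak 20.6 mcg/mL vs MTC 19 mcg/mL: exceeds toxic threshold.

20.6 mcg/mL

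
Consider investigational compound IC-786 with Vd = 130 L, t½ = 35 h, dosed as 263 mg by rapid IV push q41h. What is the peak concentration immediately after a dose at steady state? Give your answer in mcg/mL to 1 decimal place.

3.6 mcg/mL

Over one 41-h interval, 41/35 ≈ 1.1714 half-lives elapse, leaving f ≈ 0.4440 of each dose.
Accumulation ratio R = 1/(1 − f) ≈ 1/0.5560 ≈ 1.7986.
Each bolus raises the concentration by D/Vd = 263/130 ≈ 2.023 mcg/mL.
Steady-state peak Cmax,ss = C₀·R ≈ 2.023 × 1.7986 ≈ 3.639 mcg/mL.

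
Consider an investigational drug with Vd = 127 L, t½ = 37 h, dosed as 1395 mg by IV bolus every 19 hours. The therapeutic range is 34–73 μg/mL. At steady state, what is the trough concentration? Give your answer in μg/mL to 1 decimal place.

k = ln2/t½ = ln2/37 ≈ 0.018734 h⁻¹; fraction remaining f = e^(−kτ) = e^(−0.018734×19) ≈ 0.7005.
At steady state, accumulation factor R = 1/(1 − e^(−kτ)) ≈ 3.3389.
Single-dose peak C₀ = D/Vd = 1395/127 ≈ 10.984 μg/mL.
Steady-state peak Cmax,ss = C₀·R ≈ 10.984 × 3.3389 ≈ 36.674 μg/mL.
One interval later, Cmin,ss = Cmax,ss·e^(−kτ) ≈ 36.674 × 0.7005 ≈ 25.690 μg/mL.
Trough 25.7 μg/mL vs MEC 34 μg/mL: subtherapeutic.

25.7 μg/mL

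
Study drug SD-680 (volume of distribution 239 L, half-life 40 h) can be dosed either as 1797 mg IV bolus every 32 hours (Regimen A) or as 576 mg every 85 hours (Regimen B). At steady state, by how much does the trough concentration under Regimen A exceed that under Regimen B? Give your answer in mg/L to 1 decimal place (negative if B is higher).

Regimen A: f = (1/2)^(32/40) ≈ 0.5743; Cmin,ss = (1797/239)·f/(1−f) ≈ 10.143 mg/L.
Regimen B: f = (1/2)^(85/40) ≈ 0.2293; Cmin,ss = (576/239)·f/(1−f) ≈ 0.717 mg/L.
Difference ≈ 10.143 − 0.717 ≈ 9.426 mg/L.

9.4 mg/L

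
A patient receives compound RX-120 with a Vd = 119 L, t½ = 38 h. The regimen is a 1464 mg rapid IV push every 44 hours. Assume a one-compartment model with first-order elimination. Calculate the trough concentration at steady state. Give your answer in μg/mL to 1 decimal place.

10.0 μg/mL

τ/t½ = 44/38 ≈ 1.1579, so fraction remaining f = (1/2)^(44/38) ≈ 0.4482.
Accumulation ratio R = 1/(1 − f) ≈ 1/0.5518 ≈ 1.8123.
Each bolus raises the concentration by D/Vd = 1464/119 ≈ 12.303 μg/mL.
Cmax,ss = C₀/(1 − f) ≈ 12.303/0.5518 ≈ 22.296 μg/mL.
Steady-state trough Cmin,ss = Cmax,ss·f ≈ 22.296 × 0.4482 ≈ 9.993 μg/mL.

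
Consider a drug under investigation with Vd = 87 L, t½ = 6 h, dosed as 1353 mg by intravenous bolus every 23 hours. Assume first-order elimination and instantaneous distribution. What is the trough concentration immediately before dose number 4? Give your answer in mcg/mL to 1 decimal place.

1.2 mcg/mL

f = (1/2)^(τ/t½) = (1/2)^(23/6) ≈ 0.0702.
C₀ = D/Vd = 1353/87 ≈ 15.552 mcg/mL.
Before the 4th dose, 3 doses have been given. Superposition: Cmin = C₀·(f + f² + … + f^3).
≈ 15.552 × (0.0702 + 0.0049 + 0.0003) ≈ 15.552 × 0.0754 ≈ 1.173 mcg/mL.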